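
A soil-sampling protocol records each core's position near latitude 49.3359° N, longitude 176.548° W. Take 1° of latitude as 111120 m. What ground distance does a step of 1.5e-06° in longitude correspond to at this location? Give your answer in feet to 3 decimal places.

One degree of longitude here spans 111120 × cos 49.3359° = 111120 × 0.6516 ≈ 72408.4 m; 1.5e-06° of that is 0.108613 m.
In feet: 0.108613 m ÷ 0.3048 ≈ 0.35634 ft.

0.356 feet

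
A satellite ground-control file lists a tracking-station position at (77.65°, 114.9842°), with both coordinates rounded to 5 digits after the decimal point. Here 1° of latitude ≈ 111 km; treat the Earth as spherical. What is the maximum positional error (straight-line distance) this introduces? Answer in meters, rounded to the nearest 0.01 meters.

Rounding to 5 decimal places leaves each coordinate within ±5e-06° of the true value.
Latitude error → 5e-06 × 111000 = 0.555 m along the meridian.
East–west component at 77.65°: 5e-06° × 111000 × cos 77.65° ≈ 5e-06 × 23741 ≈ 0.118705 m.
Combining orthogonally: (0.555² + 0.118705²)^½ ≈ 0.567553 m.

0.57 meters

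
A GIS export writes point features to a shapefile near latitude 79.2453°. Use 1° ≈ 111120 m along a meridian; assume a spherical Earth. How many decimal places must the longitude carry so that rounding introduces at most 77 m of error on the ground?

3 decimal places

At 79.2453° one degree of longitude covers 111120 × cos 79.2453° ≈ 111120 × 0.1866 ≈ 20735.5 m.
N decimal places → at most half a unit in the last place, 0.5 × 10⁻ᴺ° = 20735.5/2 × 10⁻ᴺ m.
Need 0.5 × 20735.5 × 10⁻ᴺ ≤ 77 → 10⁻ᴺ ≤ 7.427e-03, so N ≥ 2.13.
So 3 decimal places suffice (10.4 m); 2 would allow up to 104 m.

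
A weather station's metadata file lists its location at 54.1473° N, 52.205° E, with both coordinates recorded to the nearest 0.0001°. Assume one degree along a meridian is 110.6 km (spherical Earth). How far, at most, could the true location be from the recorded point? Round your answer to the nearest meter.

6 meters

Rounding to 4 decimal places leaves each coordinate within ±5e-05° of the true value.
N–S: 5e-05° × 110600 m/° = 5.53 m.
E–W at 54.1473°: 5e-05° × 110600 × cos 54.1473° = 5e-05 × 110600 × 0.5857 ≈ 3.23894 m.
The two errors are perpendicular, so the maximum displacement is √(5.53² + 3.23894²) ≈ 6.40872 m.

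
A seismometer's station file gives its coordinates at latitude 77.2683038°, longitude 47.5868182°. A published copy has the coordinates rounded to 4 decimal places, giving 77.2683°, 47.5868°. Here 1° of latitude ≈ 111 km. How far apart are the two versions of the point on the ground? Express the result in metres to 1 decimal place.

0.6 metres

The latitude changed by +0.0000038° and the longitude by +0.0000182°.
North–south shift: 0.0000038 × 111000 = 0.4218 m.
East–west at this latitude: 0.0000182° × 111000 × cos 77.2683° ≈ 0.0000182 × 24462.8 = 0.445224 m.
Hypotenuse of the two orthogonal shifts: √(0.4218² + 0.445224²) = 0.613302 m.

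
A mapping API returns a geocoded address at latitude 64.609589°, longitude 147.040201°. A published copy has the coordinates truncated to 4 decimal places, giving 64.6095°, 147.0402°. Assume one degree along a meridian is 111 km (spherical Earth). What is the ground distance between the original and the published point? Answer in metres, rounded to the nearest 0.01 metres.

9.88 metres

The latitude changed by +0.000089° and the longitude by +0.000001°.
N–S: 0.000089° × 111000 m/° = 9.879 m.
East–west at this latitude: 0.000001° × 111000 × cos 64.6095° ≈ 0.000001 × 47595.2 = 0.0475952 m.
Hypotenuse of the two orthogonal shifts: √(9.879² + 0.0475952²) = 9.87911 m.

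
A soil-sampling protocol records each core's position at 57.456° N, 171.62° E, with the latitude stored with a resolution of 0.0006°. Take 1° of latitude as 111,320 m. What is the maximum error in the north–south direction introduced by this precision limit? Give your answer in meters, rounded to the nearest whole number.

With a 0.0006° grid the true value lies within half a step, ±0.0006°/2 = ±0.0003°, of the stored one.
So the N–S error is at most 0.0003 × 111320 = 33.396 m.

33 meters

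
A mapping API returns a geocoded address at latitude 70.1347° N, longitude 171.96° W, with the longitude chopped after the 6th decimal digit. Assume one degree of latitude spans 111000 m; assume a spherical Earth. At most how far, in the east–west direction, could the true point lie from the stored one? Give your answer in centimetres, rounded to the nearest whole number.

Truncating at 6 decimal places can drop up to a full unit in the last place, so the longitude may be off by as much as 1e-06°.
At latitude 70.1347° a degree of longitude spans 111000 m × cos 70.1347° = 111000 × 0.3398 ≈ 37718.9 m.
Maximum E–W displacement: 1e-06 × 37718.9 = 0.0377189 m.
That is 0.0377189 m = 3.7719 cm.

4 centimetres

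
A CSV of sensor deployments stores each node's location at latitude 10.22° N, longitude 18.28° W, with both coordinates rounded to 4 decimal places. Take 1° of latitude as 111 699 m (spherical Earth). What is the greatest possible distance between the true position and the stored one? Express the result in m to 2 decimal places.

7.84 m

Rounding to 4 decimal places leaves each coordinate within ±5e-05° of the true value.
N–S: 5e-05° × 111699 m/° = 5.58495 m.
Longitude error → 5e-05 × 111699 × cos 10.22° = 5e-05 × 111699 × 0.9841 ≈ 5.49634 m.
Combining orthogonally: (5.58495² + 5.49634²)^½ ≈ 7.8359 m.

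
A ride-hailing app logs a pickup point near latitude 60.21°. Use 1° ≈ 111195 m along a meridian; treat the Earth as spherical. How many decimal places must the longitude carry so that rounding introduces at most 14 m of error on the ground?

At 60.21° one degree of longitude covers 111195 × cos 60.21° ≈ 111195 × 0.4968 ≈ 55244.2 m.
With N decimal places the half-ulp bound is 0.5·10⁻ᴺ°, or 0.5·10⁻ᴺ × 55244.2 m on the ground.
Need 0.5 × 55244.2 × 10⁻ᴺ ≤ 14 → 10⁻ᴺ ≤ 5.068e-04, so N ≥ 3.30.
So 4 decimal places suffice (2.76 m); 3 would allow up to 27.6 m.

4 decimal places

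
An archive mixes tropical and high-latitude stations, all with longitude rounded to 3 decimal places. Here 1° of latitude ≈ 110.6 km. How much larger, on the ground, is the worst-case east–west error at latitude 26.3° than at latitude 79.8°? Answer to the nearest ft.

131 ft

Rounding to 3 decimal places leaves the longitude within ±0.0005° of the true value.
At 26.3°: 0.0005° × 110600 × cos 26.3° = 0.0005 × 110600 × 0.8965 ≈ 49.576 m.
At 79.8°: 0.0005° × 110600 × cos 79.8° = 0.0005 × 110600 × 0.1771 ≈ 9.7928 m.
So the lower-latitude error exceeds the higher by 49.576 − 9.7928 = 39.783 m.
Converting: 39.7829 m × 3.2808 ft/m ≈ 130.52 ft.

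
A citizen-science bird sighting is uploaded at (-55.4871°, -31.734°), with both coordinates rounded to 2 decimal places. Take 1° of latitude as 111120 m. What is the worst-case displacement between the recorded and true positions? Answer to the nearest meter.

639 meters

Rounding to 2 decimal places leaves each coordinate within ±0.005° of the true value.
Latitude error → 0.005 × 111120 = 555.6 m along the meridian.
Longitude error → 0.005 × 111120 × cos 55.4871° = 0.005 × 111120 × 0.5666 ≈ 314.798 m.
The two errors are perpendicular, so the maximum displacement is √(555.6² + 314.798²) ≈ 638.584 m.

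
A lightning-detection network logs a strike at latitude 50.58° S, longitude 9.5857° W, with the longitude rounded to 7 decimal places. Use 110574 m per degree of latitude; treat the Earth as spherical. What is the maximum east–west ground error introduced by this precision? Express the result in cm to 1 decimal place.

Rounding to 7 decimal places leaves the longitude within ±5e-08° of the true value.
One degree of longitude at 50.58° is 110574 × cos 50.58° ≈ 110574 × 0.6350 = 70214.5 m.
So at most 5e-08° × 70214.5 ≈ 0.00351073 m east–west.
That is 0.00351073 m = 0.35107 cm.

0.4 cm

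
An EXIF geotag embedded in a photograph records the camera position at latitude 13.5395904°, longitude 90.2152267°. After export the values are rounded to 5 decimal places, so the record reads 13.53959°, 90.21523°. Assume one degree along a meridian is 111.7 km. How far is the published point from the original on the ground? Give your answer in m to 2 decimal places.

The latitude changed by +0.0000004° and the longitude by -0.0000033°.
North–south shift: 0.0000004 × 111700 = 0.04468 m.
East–west at this latitude: -0.0000033° × 111700 × cos 13.5396° ≈ -0.0000033 × 108596 = -0.358366 m.
Distance: √(0.04468² + 0.358366²) ≈ 0.36114 m.

0.36 m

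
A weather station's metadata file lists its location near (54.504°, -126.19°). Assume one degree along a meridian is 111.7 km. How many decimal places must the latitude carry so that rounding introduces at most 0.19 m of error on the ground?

One degree of latitude covers 111700 m.
Rounding to N decimal places gives at most 0.5 × 10⁻ᴺ degrees of error, i.e. 0.5 × 10⁻ᴺ × 111700 m.
Setting 55850 × 10⁻ᴺ ≤ 0.19 gives 10ᴺ ≥ 2.939e+05, i.e. N ≥ 5.47.
So 6 decimal places suffice (0.0558 m); 5 would allow up to 0.558 m.

6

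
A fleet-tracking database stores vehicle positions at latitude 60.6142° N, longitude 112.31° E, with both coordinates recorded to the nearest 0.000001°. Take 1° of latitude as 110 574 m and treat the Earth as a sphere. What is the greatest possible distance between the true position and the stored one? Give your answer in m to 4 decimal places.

0.0616 m

Rounding to 6 decimal places leaves each coordinate within ±5e-07° of the true value.
N–S: 5e-07° × 110574 m/° = 0.055287 m.
East–west component at 60.6142°: 5e-07° × 110574 × cos 60.6142° ≈ 5e-07 × 54257.3 ≈ 0.0271287 m.
The two errors are perpendicular, so the maximum displacement is √(0.055287² + 0.0271287²) ≈ 0.0615842 m.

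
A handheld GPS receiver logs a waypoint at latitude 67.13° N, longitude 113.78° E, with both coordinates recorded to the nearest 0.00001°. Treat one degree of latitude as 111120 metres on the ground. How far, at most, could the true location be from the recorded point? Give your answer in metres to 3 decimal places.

0.596 metres

Rounding to 5 decimal places leaves each coordinate within ±5e-06° of the true value.
North–south component: 5e-06° × 111120 = 0.5556 m.
Longitude error → 5e-06 × 111120 × cos 67.13° = 5e-06 × 111120 × 0.3886 ≈ 0.215929 m.
The two errors are perpendicular, so the maximum displacement is √(0.5556² + 0.215929²) ≈ 0.596085 m.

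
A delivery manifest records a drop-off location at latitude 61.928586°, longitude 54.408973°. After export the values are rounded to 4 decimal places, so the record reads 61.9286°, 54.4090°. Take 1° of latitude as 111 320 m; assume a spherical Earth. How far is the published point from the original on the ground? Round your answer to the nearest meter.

The latitude changed by -0.000014° and the longitude by -0.000027°.
N–S: -0.000014° × 111320 m/° = -1.55848 m.
East–west at this latitude: -0.000027° × 111320 × cos 61.9286° ≈ -0.000027 × 52384 = -1.41437 m.
Combined displacement = (1.55848² + 1.41437²)^½ ≈ 2.10459 m.

2 meters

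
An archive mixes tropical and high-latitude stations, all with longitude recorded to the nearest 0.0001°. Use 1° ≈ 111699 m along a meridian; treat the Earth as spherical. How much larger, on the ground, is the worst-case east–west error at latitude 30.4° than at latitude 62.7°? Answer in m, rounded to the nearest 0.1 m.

2.3 m

Rounding to 4 decimal places leaves the longitude within ±5e-05° of the true value.
At 30.4°: 5e-05° × 111699 × cos 30.4° = 5e-05 × 111699 × 0.8625 ≈ 4.8171 m.
At 62.7°: 5e-05° × 111699 × cos 62.7° = 5e-05 × 111699 × 0.4586 ≈ 2.5615 m.
So the lower-latitude error exceeds the higher by 4.8171 − 2.5615 = 2.2556 m.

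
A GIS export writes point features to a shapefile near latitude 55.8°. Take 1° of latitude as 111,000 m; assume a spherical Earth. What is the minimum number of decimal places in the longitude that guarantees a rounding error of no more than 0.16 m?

6

At 55.8° one degree of longitude covers 111000 × cos 55.8° ≈ 111000 × 0.5621 ≈ 62391.3 m.
With N decimal places the half-ulp bound is 0.5·10⁻ᴺ°, or 0.5·10⁻ᴺ × 62391.3 m on the ground.
Setting 31195.6 × 10⁻ᴺ ≤ 0.16 gives 10ᴺ ≥ 1.95e+05, i.e. N ≥ 5.29.
N = 5 would give 0.312 m (too coarse); N = 6 gives 0.0312 m ≤ 0.16 m.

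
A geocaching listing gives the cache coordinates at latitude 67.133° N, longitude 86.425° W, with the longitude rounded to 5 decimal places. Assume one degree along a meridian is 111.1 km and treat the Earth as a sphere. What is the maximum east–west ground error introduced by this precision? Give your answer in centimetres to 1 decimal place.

21.6 centimetres

Rounding to 5 decimal places leaves the longitude within ±5e-06° of the true value.
At latitude 67.133° a degree of longitude spans 111100 m × cos 67.133° = 111100 × 0.3886 ≈ 43172.7 m.
Maximum E–W displacement: 5e-06 × 43172.7 = 0.215864 m.
That is 0.215864 m = 21.586 cm.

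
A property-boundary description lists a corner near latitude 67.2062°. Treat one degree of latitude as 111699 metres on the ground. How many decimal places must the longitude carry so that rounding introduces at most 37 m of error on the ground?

At 67.2062° one degree of longitude covers 111699 × cos 67.2062° ≈ 111699 × 0.3874 ≈ 43274 m.
With N decimal places the half-ulp bound is 0.5·10⁻ᴺ°, or 0.5·10⁻ᴺ × 43274 m on the ground.
Need 0.5 × 43274 × 10⁻ᴺ ≤ 37 → 10⁻ᴺ ≤ 1.710e-03, so N ≥ 2.77.
So 3 decimal places suffice (21.6 m); 2 would allow up to 216 m.

3 decimal places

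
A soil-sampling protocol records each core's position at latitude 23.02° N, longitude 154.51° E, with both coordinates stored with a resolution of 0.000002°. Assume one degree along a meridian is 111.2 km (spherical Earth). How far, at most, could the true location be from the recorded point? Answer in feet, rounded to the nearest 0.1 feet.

0.5 feet

With a 0.000002° grid the true value lies within half a step, ±0.000002°/2 = ±1e-06°, of the stored one.
N–S: 1e-06° × 111200 m/° = 0.1112 m.
Longitude error → 1e-06 × 111200 × cos 23.02° = 1e-06 × 111200 × 0.9204 ≈ 0.102345 m.
Combining orthogonally: (0.1112² + 0.102345²)^½ ≈ 0.151129 m.
In feet: 0.151129 m ÷ 0.3048 ≈ 0.49583 ft.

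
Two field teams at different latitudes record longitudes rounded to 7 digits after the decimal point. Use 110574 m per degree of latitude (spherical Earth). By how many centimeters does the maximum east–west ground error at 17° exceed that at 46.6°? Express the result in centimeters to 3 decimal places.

0.149 centimeters

Rounding to 7 decimal places leaves the longitude within ±5e-08° of the true value.
At 17°: 5e-08° × 110574 × cos 17° = 5e-08 × 110574 × 0.9563 ≈ 0.0052871 m.
At 46.6°: 5e-08° × 110574 × cos 46.6° = 5e-08 × 110574 × 0.6871 ≈ 0.0037987 m.
So the lower-latitude error exceeds the higher by 0.0052871 − 0.0037987 = 0.0014884 m.
That is 0.00148842 m = 0.14884 cm.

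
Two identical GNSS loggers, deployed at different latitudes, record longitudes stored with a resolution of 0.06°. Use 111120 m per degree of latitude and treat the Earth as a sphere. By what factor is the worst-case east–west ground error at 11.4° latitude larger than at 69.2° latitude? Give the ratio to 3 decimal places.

With a 0.06° grid the true value lies within half a step, ±0.06°/2 = ±0.03°, of the stored one.
At 11.4°: 0.03° × 111120 × cos 11.4° = 0.03 × 111120 × 0.9803 ≈ 3267.8 m.
Error at 69.2° = 0.03° × 111120 × cos 69.2° ≈ 3333.6 × 0.3551 = 1183.8 m.
Ratio: 3267.8 / 1183.8 = cos 11.4° / cos 69.2° ≈ 2.7605.

2.760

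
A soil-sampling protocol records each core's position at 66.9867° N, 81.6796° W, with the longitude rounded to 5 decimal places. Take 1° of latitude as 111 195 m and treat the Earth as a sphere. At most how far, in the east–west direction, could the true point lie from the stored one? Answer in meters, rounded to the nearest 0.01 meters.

0.22 meters

Rounding to 5 decimal places leaves the longitude within ±5e-06° of the true value.
Parallels shrink by cos φ, so at 66.9867° a degree of longitude is 111195 × 0.3909 ≈ 43471.1 m.
East–west error: 5e-06° × 43471.1 m/° ≈ 0.217356 m.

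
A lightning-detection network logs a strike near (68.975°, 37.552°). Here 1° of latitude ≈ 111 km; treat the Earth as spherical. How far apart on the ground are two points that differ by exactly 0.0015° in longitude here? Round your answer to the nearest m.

60 m

0.0015° of longitude at 68.975° is 0.0015 × 111000 × cos 68.975° ≈ 0.0015 × 39824.1 = 59.7361 m.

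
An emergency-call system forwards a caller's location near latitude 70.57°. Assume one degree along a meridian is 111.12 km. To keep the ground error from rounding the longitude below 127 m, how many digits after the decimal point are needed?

3 decimal places

At 70.57° one degree of longitude covers 111120 × cos 70.57° ≈ 111120 × 0.3327 ≈ 36964.6 m.
N decimal places → at most half a unit in the last place, 0.5 × 10⁻ᴺ° = 36964.6/2 × 10⁻ᴺ m.
Need 0.5 × 36964.6 × 10⁻ᴺ ≤ 127 → 10⁻ᴺ ≤ 6.871e-03, so N ≥ 2.16.
At 2 places the error can reach 185 m, but 3 places keeps it to 18.5 m.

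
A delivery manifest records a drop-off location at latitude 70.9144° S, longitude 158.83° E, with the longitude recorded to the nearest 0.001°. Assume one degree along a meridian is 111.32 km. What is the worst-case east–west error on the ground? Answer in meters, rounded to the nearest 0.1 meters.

18.2 meters

Rounding to 3 decimal places leaves the longitude within ±0.0005° of the true value.
One degree of longitude at 70.9144° is 111320 × cos 70.9144° ≈ 111320 × 0.3270 = 36399.5 m.
So at most 0.0005° × 36399.5 ≈ 18.1997 m east–west.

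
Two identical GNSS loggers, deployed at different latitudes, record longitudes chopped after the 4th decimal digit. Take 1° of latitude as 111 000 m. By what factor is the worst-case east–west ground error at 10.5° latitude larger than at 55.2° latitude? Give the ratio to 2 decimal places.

1.72

Truncating at 4 decimal places can drop up to a full unit in the last place, so the longitude may be off by as much as 0.0001°.
Error at 10.5° = 0.0001° × 111000 × cos 10.5° ≈ 11.1 × 0.9833 = 10.914 m.
At 55.2°: 0.0001° × 111000 × cos 55.2° = 0.0001 × 111000 × 0.5707 ≈ 6.3349 m.
The ratio reduces to cos 10.5° / cos 55.2° = 0.9833/0.5707 ≈ 1.7229.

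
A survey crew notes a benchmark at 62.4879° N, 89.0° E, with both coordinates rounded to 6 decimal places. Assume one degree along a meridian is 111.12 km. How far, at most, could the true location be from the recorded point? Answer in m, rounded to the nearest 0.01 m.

0.06 m

Rounding to 6 decimal places leaves each coordinate within ±5e-07° of the true value.
N–S: 5e-07° × 111120 m/° = 0.05556 m.
East–west component at 62.4879°: 5e-07° × 111120 × cos 62.4879° ≈ 5e-07 × 51330.3 ≈ 0.0256652 m.
The two errors are perpendicular, so the maximum displacement is √(0.05556² + 0.0256652²) ≈ 0.0612014 m.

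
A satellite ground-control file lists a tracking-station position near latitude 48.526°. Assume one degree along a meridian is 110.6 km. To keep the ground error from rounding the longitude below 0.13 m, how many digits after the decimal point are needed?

At 48.526° one degree of longitude covers 110600 × cos 48.526° ≈ 110600 × 0.6623 ≈ 73248.2 m.
With N decimal places the half-ulp bound is 0.5·10⁻ᴺ°, or 0.5·10⁻ᴺ × 73248.2 m on the ground.
Setting 36624.1 × 10⁻ᴺ ≤ 0.13 gives 10ᴺ ≥ 2.817e+05, i.e. N ≥ 5.45.
At 5 places the error can reach 0.366 m, but 6 places keeps it to 0.0366 m.

6 decimal places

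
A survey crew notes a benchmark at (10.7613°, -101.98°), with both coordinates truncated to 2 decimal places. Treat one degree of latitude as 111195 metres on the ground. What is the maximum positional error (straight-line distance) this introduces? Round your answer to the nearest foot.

5114 feet

Truncating at 2 decimal places can drop up to a full unit in the last place, so each coordinate may be off by as much as 0.01°.
N–S: 0.01° × 111195 m/° = 1111.95 m.
Longitude error → 0.01 × 111195 × cos 10.7613° = 0.01 × 111195 × 0.9824 ≈ 1092.39 m.
Worst case both components are at the extreme and orthogonal: √(1111.95² + 1092.39²) ≈ 1558.77 m.
Converting: 1558.77 m × 3.2808 ft/m ≈ 5114.1 ft.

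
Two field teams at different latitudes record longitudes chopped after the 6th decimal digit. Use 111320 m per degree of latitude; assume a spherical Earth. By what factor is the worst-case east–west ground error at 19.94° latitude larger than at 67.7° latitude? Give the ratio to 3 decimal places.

Truncating at 6 decimal places can drop up to a full unit in the last place, so the longitude may be off by as much as 1e-06°.
Error at 19.94° = 1e-06° × 111320 × cos 19.94° ≈ 0.11132 × 0.9401 = 0.10465 m.
Error at 67.7° = 1e-06° × 111320 × cos 67.7° ≈ 0.11132 × 0.3795 = 0.042241 m.
The ratio reduces to cos 19.94° / cos 67.7° = 0.9401/0.3795 ≈ 2.4774.

2.477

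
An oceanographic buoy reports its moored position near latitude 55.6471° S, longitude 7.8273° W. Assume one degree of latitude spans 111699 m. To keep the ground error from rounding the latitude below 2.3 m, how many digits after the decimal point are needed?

One degree of latitude covers 111699 m.
Rounding to N decimal places gives at most 0.5 × 10⁻ᴺ degrees of error, i.e. 0.5 × 10⁻ᴺ × 111699 m.
Setting 55849.5 × 10⁻ᴺ ≤ 2.3 gives 10ᴺ ≥ 2.428e+04, i.e. N ≥ 4.39.
N = 4 would give 5.58 m (too coarse); N = 5 gives 0.558 m ≤ 2.3 m.

5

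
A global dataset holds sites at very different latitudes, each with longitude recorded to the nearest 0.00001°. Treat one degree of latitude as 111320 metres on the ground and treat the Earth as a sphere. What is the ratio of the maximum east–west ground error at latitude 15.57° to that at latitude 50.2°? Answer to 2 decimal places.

Rounding to 5 decimal places leaves the longitude within ±5e-06° of the true value.
Error at 15.57° = 5e-06° × 111320 × cos 15.57° ≈ 0.5566 × 0.9633 = 0.53617 m.
At 50.2°: 5e-06° × 111320 × cos 50.2° = 5e-06 × 111320 × 0.6401 ≈ 0.35629 m.
The ratio reduces to cos 15.57° / cos 50.2° = 0.9633/0.6401 ≈ 1.5049.

1.50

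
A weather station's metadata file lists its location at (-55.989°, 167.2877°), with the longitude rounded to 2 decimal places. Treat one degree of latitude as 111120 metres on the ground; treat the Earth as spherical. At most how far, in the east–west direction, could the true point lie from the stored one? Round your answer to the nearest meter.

Rounding to 2 decimal places leaves the longitude within ±0.005° of the true value.
At latitude 55.989° a degree of longitude spans 111120 m × cos 55.989° = 111120 × 0.5594 ≈ 62155.2 m.
So at most 0.005° × 62155.2 ≈ 310.776 m east–west.

311 meters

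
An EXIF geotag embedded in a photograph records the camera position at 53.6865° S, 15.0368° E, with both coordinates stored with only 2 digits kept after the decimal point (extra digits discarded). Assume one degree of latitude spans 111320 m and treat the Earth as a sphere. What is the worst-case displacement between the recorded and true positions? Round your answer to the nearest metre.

Truncating at 2 decimal places can drop up to a full unit in the last place, so each coordinate may be off by as much as 0.01°.
North–south component: 0.01° × 111320 = 1113.2 m.
East–west component at 53.6865°: 0.01° × 111320 × cos 53.6865° ≈ 0.01 × 65924 ≈ 659.24 m.
The two errors are perpendicular, so the maximum displacement is √(1113.2² + 659.24²) ≈ 1293.76 m.

1294 metres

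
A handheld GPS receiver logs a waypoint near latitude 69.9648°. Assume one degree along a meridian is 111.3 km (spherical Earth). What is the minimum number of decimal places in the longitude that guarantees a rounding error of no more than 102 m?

3 decimal places

At 69.9648° one degree of longitude covers 111300 × cos 69.9648° ≈ 111300 × 0.3426 ≈ 38131.1 m.
N decimal places → at most half a unit in the last place, 0.5 × 10⁻ᴺ° = 38131.1/2 × 10⁻ᴺ m.
Setting 19065.5 × 10⁻ᴺ ≤ 102 gives 10ᴺ ≥ 186.9, i.e. N ≥ 2.27.
At 2 places the error can reach 191 m, but 3 places keeps it to 19.1 m.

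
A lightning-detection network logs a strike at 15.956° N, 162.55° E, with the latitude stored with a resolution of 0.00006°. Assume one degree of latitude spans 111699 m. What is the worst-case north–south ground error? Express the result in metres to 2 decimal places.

With a 0.00006° grid the true value lies within half a step, ±0.00006°/2 = ±3e-05°, of the stored one.
So the N–S error is at most 3e-05 × 111699 = 3.35097 m.

3.35 metres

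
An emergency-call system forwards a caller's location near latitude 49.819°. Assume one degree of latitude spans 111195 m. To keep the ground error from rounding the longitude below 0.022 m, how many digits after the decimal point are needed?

At 49.819° one degree of longitude covers 111195 × cos 49.819° ≈ 111195 × 0.6452 ≈ 71743.5 m.
With N decimal places the half-ulp bound is 0.5·10⁻ᴺ°, or 0.5·10⁻ᴺ × 71743.5 m on the ground.
Need 0.5 × 71743.5 × 10⁻ᴺ ≤ 0.022 → 10⁻ᴺ ≤ 6.133e-07, so N ≥ 6.21.
N = 6 would give 0.0359 m (too coarse); N = 7 gives 0.00359 m ≤ 0.022 m.

7 decimal places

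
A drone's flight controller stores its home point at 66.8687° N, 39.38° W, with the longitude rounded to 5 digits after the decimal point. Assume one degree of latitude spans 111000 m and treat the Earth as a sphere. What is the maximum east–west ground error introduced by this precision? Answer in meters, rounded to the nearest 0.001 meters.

0.218 meters

Rounding to 5 decimal places leaves the longitude within ±5e-06° of the true value.
At latitude 66.8687° a degree of longitude spans 111000 m × cos 66.8687° = 111000 × 0.3928 ≈ 43605.2 m.
So at most 5e-06° × 43605.2 ≈ 0.218026 m east–west.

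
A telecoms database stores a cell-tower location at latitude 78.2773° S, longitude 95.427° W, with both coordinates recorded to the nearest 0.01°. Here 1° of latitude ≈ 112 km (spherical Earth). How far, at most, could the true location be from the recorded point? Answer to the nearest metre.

571 metres

Rounding to 2 decimal places leaves each coordinate within ±0.005° of the true value.
Latitude error → 0.005 × 112000 = 560 m along the meridian.
Longitude error → 0.005 × 112000 × cos 78.2773° = 0.005 × 112000 × 0.2032 ≈ 113.778 m.
Worst case both components are at the extreme and orthogonal: √(560² + 113.778²) ≈ 571.442 m.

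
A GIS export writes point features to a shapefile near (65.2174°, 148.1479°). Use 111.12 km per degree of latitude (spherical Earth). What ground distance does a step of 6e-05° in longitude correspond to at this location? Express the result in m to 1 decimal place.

6e-05° of longitude at 65.2174° is 6e-05 × 111120 × cos 65.2174° ≈ 6e-05 × 46578.9 = 2.79473 m.

2.8 m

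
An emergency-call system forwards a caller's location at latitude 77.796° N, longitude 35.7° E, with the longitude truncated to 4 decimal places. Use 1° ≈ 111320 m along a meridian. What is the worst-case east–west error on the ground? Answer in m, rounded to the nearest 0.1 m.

2.4 m

Truncating at 4 decimal places can drop up to a full unit in the last place, so the longitude may be off by as much as 0.0001°.
Parallels shrink by cos φ, so at 77.796° a degree of longitude is 111320 × 0.2114 ≈ 23532.3 m.
Maximum E–W displacement: 0.0001 × 23532.3 = 2.35323 m.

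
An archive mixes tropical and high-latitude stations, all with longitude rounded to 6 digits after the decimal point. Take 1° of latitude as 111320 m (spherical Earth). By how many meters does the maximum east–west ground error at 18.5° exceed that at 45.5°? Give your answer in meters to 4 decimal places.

Rounding to 6 decimal places leaves the longitude within ±5e-07° of the true value.
Error at 18.5° = 5e-07° × 111320 × cos 18.5° ≈ 0.05566 × 0.9483 = 0.052784 m.
Error at 45.5° = 5e-07° × 111320 × cos 45.5° ≈ 0.05566 × 0.7009 = 0.039013 m.
Difference: 0.052784 − 0.039013 = 0.013771 m.

0.0138 meters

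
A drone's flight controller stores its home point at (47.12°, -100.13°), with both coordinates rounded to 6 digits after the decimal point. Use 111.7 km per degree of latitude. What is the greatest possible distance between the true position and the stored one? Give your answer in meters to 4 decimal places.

0.0676 meters

Rounding to 6 decimal places leaves each coordinate within ±5e-07° of the true value.
North–south component: 5e-07° × 111700 = 0.05585 m.
E–W at 47.12°: 5e-07° × 111700 × cos 47.12° = 5e-07 × 111700 × 0.6805 ≈ 0.038004 m.
Worst case both components are at the extreme and orthogonal: √(0.05585² + 0.038004²) ≈ 0.0675539 m.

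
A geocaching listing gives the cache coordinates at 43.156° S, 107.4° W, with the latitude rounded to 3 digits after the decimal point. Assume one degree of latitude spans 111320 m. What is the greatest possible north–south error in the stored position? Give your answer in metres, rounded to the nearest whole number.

Rounding to 3 decimal places leaves the latitude within ±0.0005° of the true value.
Along the meridian that is 0.0005° × 111320 m/° = 55.66 m.

56 metres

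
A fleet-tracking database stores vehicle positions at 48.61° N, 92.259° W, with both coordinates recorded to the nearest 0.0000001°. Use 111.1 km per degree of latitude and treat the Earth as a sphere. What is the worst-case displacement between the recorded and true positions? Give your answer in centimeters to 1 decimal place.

Rounding to 7 decimal places leaves each coordinate within ±5e-08° of the true value.
Latitude error → 5e-08 × 111100 = 0.005555 m along the meridian.
E–W at 48.61°: 5e-08° × 111100 × cos 48.61° = 5e-08 × 111100 × 0.6612 ≈ 0.00367286 m.
Worst case both components are at the extreme and orthogonal: √(0.005555² + 0.00367286²) ≈ 0.00665942 m.
That is 0.00665942 m = 0.66594 cm.

0.7 centimeters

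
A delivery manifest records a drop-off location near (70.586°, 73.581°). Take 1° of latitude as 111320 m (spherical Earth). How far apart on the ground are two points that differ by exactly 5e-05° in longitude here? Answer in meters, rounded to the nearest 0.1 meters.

One degree of longitude here spans 111320 × cos 70.586° = 111320 × 0.3324 ≈ 37001.8 m; 5e-05° of that is 1.85009 m.

1.9 meters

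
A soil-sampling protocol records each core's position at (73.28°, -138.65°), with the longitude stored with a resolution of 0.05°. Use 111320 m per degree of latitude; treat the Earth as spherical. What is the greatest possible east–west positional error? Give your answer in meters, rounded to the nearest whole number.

801 meters

With a 0.05° grid the true value lies within half a step, ±0.05°/2 = ±0.025°, of the stored one.
Parallels shrink by cos φ, so at 73.28° a degree of longitude is 111320 × 0.2877 ≈ 32026.2 m.
So at most 0.025° × 32026.2 ≈ 800.655 m east–west.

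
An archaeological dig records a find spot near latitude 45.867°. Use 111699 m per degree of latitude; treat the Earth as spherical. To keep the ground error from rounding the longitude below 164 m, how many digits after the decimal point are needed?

3 decimal places

At 45.867° one degree of longitude covers 111699 × cos 45.867° ≈ 111699 × 0.6963 ≈ 77779 m.
N decimal places → at most half a unit in the last place, 0.5 × 10⁻ᴺ° = 77779/2 × 10⁻ᴺ m.
Need 0.5 × 77779 × 10⁻ᴺ ≤ 164 → 10⁻ᴺ ≤ 4.217e-03, so N ≥ 2.37.
So 3 decimal places suffice (38.9 m); 2 would allow up to 389 m.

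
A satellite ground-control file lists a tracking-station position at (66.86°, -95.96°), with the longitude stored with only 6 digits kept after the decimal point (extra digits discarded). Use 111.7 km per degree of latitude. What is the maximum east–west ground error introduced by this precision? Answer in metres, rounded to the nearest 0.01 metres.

Truncating at 6 decimal places can drop up to a full unit in the last place, so the longitude may be off by as much as 1e-06°.
One degree of longitude at 66.86° is 111700 × cos 66.86° ≈ 111700 × 0.3930 = 43895.8 m.
East–west error: 1e-06° × 43895.8 m/° ≈ 0.0438958 m.

0.04 metres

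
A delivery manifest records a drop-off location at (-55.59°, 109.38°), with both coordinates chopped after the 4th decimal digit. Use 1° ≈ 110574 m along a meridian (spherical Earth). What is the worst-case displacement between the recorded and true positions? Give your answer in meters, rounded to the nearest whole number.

13 meters

Truncating at 4 decimal places can drop up to a full unit in the last place, so each coordinate may be off by as much as 0.0001°.
Latitude error → 0.0001 × 110574 = 11.0574 m along the meridian.
Longitude error → 0.0001 × 110574 × cos 55.59° = 0.0001 × 110574 × 0.5651 ≈ 6.24866 m.
Worst case both components are at the extreme and orthogonal: √(11.0574² + 6.24866²) ≈ 12.7009 m.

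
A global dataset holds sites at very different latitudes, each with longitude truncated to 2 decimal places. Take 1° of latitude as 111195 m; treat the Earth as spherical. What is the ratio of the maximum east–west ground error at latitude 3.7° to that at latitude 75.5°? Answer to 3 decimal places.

3.986

Truncating at 2 decimal places can drop up to a full unit in the last place, so the longitude may be off by as much as 0.01°.
Error at 3.7° = 0.01° × 111195 × cos 3.7° ≈ 1112 × 0.9979 = 1109.6 m.
At 75.5°: 0.01° × 111195 × cos 75.5° = 0.01 × 111195 × 0.2504 ≈ 278.41 m.
Ratio: 1109.6 / 278.41 = cos 3.7° / cos 75.5° ≈ 3.9856.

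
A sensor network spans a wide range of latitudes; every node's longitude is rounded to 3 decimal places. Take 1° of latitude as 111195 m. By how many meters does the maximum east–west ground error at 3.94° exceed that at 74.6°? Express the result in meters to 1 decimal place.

Rounding to 3 decimal places leaves the longitude within ±0.0005° of the true value.
Error at 3.94° = 0.0005° × 111195 × cos 3.94° ≈ 55.598 × 0.9976 = 55.466 m.
Error at 74.6° = 0.0005° × 111195 × cos 74.6° ≈ 55.598 × 0.2656 = 14.764 m.
Difference: 55.466 − 14.764 = 40.702 m.

40.7 meters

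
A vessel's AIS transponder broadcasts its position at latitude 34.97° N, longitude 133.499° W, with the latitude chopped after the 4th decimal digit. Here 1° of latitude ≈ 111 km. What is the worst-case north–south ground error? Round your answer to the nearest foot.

Truncating at 4 decimal places can drop up to a full unit in the last place, so the latitude may be off by as much as 0.0001°.
North–south distance: 0.0001° × 111000 m/° = 11.1 m.
In feet: 11.1 m ÷ 0.3048 ≈ 36.417 ft.

36 feet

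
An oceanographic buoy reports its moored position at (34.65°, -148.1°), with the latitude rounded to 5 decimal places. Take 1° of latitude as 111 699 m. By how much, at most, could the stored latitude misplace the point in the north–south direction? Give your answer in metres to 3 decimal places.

Rounding to 5 decimal places leaves the latitude within ±5e-06° of the true value.
North–south distance: 5e-06° × 111699 m/° = 0.558495 m.

0.558 metres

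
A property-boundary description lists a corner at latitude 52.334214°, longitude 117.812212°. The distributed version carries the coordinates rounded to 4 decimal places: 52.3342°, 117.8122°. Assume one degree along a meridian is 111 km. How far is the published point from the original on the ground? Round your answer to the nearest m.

2 m

Δlat = 52.334214 − 52.3342 = +0.000014°; Δlon = 117.812212 − 117.8122 = +0.000012°.
North–south shift: 0.000014 × 111000 = 1.554 m.
E–W at 52.3342°: 0.000012° × 111000 × cos 52.3342° = 0.000012 × 111000 × 0.6111 ≈ 0.813925 m.
Distance: √(1.554² + 0.813925²) ≈ 1.75425 m.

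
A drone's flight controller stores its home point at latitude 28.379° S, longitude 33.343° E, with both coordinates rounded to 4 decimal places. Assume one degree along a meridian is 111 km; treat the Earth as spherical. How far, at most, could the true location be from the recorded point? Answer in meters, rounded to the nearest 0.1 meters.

Rounding to 4 decimal places leaves each coordinate within ±5e-05° of the true value.
N–S: 5e-05° × 111000 m/° = 5.55 m.
East–west component at 28.379°: 5e-05° × 111000 × cos 28.379° ≈ 5e-05 × 97660.3 ≈ 4.88302 m.
The two errors are perpendicular, so the maximum displacement is √(5.55² + 4.88302²) ≈ 7.39232 m.

7.4 meters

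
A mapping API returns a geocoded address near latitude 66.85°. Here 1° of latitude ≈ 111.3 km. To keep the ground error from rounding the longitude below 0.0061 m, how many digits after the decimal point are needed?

At 66.85° one degree of longitude covers 111300 × cos 66.85° ≈ 111300 × 0.3931 ≈ 43756.4 m.
With N decimal places the half-ulp bound is 0.5·10⁻ᴺ°, or 0.5·10⁻ᴺ × 43756.4 m on the ground.
Need 0.5 × 43756.4 × 10⁻ᴺ ≤ 0.0061 → 10⁻ᴺ ≤ 2.788e-07, so N ≥ 6.55.
At 6 places the error can reach 0.0219 m, but 7 places keeps it to 0.00219 m.

7 decimal places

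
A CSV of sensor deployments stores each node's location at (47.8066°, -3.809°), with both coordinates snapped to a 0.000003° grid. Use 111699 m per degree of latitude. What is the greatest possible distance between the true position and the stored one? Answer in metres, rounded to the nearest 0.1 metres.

0.2 metres

With a 0.000003° grid the true value lies within half a step, ±0.000003°/2 = ±1.5e-06°, of the stored one.
N–S: 1.5e-06° × 111699 m/° = 0.167549 m.
Longitude error → 1.5e-06 × 111699 × cos 47.8066° = 1.5e-06 × 111699 × 0.6716 ≈ 0.112531 m.
Combining orthogonally: (0.167549² + 0.112531²)^½ ≈ 0.201831 m.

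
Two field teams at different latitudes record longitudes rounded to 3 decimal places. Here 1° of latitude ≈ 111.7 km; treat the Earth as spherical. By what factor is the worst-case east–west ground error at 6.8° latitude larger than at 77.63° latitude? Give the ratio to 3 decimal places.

Rounding to 3 decimal places leaves the longitude within ±0.0005° of the true value.
At 6.8°: 0.0005° × 111700 × cos 6.8° = 0.0005 × 111700 × 0.9930 ≈ 55.457 m.
Error at 77.63° = 0.0005° × 111700 × cos 77.63° ≈ 55.85 × 0.2142 = 11.964 m.
The ratio reduces to cos 6.8° / cos 77.63° = 0.9930/0.2142 ≈ 4.6352.

4.635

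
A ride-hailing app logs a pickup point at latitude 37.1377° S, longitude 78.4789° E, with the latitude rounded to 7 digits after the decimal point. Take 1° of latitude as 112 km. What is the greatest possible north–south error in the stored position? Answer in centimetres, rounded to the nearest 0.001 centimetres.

Rounding to 7 decimal places leaves the latitude within ±5e-08° of the true value.
So the N–S error is at most 5e-08 × 112000 = 0.0056 m.
That is 0.0056 m = 0.56 cm.

0.560 centimetres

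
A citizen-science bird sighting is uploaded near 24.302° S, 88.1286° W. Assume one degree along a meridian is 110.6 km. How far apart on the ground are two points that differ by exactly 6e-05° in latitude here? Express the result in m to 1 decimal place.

Along a meridian 6e-05° is 6e-05 × 110600 = 6.636 m.

6.6 m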